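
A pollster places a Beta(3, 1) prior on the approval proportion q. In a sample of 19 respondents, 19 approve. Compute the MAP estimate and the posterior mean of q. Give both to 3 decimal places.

q_MAP = 1.000, E[q|data] = 0.957

Posterior: Beta(3+19, 1+0) = Beta(22, 1).
Since β = 1 ≤ 1 and α > 1, the Beta density is monotone increasing on [0,1]; the mode is at 1.
Mean = 22/(22+1) = 0.957.
Mode > mean: the posterior has a left tail.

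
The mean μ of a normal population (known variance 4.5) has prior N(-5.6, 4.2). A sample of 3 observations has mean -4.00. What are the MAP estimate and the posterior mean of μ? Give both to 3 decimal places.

MAP = -4.421, posterior mean = -4.421

Posterior for μ is Normal. Precision-weighted mean: (1/4.2·-5.6 + 3/4.5·-4.00) / (1/4.2 + 3/4.5) = -4.421.
A Normal posterior is symmetric, so mode = mean.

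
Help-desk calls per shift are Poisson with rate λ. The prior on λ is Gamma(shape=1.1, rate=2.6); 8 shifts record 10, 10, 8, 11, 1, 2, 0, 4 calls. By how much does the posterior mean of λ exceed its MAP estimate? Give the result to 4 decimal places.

0.0943

Σ counts = 46. Posterior: Gamma(shape = 1.1+46 = 47.1, rate = 2.6+8 = 10.6).
Mode = (α−1)/β = 46.1/10.6 = 4.3491.
Mean = α/β = 47.1/10.6 = 4.4434.
Difference = 4.4434 − 4.3491 = 0.0943.
The posterior is right-skewed, so the mean exceeds the mode.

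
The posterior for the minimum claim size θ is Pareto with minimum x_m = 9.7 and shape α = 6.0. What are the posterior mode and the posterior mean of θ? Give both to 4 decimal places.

The Pareto density is strictly decreasing on [x_m, ∞), so the mode is x_m = 9.7000.
Mean = α·x_m/(α−1) = 6.0·9.7/5.0 = 11.6400.
Mean > mode: the posterior has a right tail.

MAP = 9.7000, posterior mean = 11.6400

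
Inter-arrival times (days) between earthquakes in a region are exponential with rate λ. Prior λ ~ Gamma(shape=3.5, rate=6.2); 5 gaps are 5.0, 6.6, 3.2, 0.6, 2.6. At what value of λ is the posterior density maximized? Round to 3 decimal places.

Σ times = 18.0. Posterior: Gamma(shape = 3.5+5 = 8.5, rate = 6.2+18.0 = 24.2).
Mode = (α−1)/β = 7.5/24.2 = 0.310.
Mean = α/β = 8.5/24.2 = 0.351.
This is the posterior mode — the MAP estimate.

0.310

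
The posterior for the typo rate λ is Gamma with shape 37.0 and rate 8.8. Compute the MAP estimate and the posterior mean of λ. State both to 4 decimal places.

Mode = (α−1)/β = 36.0/8.8 = 4.0909.
Mean = α/β = 37.0/8.8 = 4.2045.

MAP = 4.0909; posterior mean = 4.2045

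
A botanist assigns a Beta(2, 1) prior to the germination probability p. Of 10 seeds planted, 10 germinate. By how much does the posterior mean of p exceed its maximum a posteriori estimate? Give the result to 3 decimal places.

-0.077

Posterior: Beta(2+10, 1+0) = Beta(12, 1).
Since β = 1 ≤ 1 and α > 1, the Beta density is monotone increasing on [0,1]; the mode is at 1.
Mean = 12/(12+1) = 0.923.
Difference = 0.923 − 1.000 = -0.077.
The mean is pulled below the mode by the posterior's left skew.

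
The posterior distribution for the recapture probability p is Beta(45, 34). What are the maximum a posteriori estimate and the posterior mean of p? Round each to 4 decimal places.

Mode = (45−1)/(45+34−2) = 44/77 = 0.5714.
Mean = 45/(45+34) = 45/79 = 0.5696.

MAP = 0.5714, posterior mean = 0.5696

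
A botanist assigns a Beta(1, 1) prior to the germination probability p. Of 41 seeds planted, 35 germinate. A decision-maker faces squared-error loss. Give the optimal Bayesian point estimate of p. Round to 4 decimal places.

0.8372

Posterior: Beta(1+35, 1+6) = Beta(36, 7).
Mode = (36−1)/(36+7−2) = 35/41 = 0.8537.
With a flat prior the MAP equals the MLE, 35/41.
Mean = 36/(36+7) = 36/43 = 0.8372.
Squared-error loss ⇒ the optimal estimator is the posterior mean.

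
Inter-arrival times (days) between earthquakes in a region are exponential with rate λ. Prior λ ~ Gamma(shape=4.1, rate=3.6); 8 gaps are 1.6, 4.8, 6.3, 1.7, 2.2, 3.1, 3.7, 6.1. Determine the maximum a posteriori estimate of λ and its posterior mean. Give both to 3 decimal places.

Σ times = 29.5. Posterior: Gamma(shape = 4.1+8 = 12.1, rate = 3.6+29.5 = 33.1).
Mode = (α−1)/β = 11.1/33.1 = 0.335.
Mean = α/β = 12.1/33.1 = 0.366.

MAP: 0.335. Posterior mean: 0.366.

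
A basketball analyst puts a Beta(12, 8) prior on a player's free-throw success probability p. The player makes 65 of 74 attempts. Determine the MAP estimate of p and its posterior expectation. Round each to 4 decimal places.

MAP: 0.8261. Posterior mean: 0.8191.

Posterior: Beta(12+65, 8+9) = Beta(77, 17).
Mode = (77−1)/(77+17−2) = 76/92 = 0.8261.
Mean = 77/(77+17) = 77/94 = 0.8191.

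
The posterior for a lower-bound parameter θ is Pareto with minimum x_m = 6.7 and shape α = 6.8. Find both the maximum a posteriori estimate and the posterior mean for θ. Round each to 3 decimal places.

maximum a posteriori estimate = 6.700, posterior mean = 7.855

The Pareto density is strictly decreasing on [x_m, ∞), so the mode is x_m = 6.700.
Mean = α·x_m/(α−1) = 6.8·6.7/5.8 = 7.855.
Mean > mode: the posterior has a right tail.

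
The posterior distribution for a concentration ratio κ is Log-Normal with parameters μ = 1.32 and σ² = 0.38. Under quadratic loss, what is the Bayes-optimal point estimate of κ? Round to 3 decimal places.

4.527

Mode = exp(μ − σ²) = exp(0.94) = 2.560.
Mean = exp(μ + σ²/2) = exp(1.510) = 4.527.
Quadratic loss ⇒ the optimal estimator is the posterior mean.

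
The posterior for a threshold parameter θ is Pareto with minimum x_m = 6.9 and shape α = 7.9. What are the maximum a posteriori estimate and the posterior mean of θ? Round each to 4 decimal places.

maximum a posteriori estimate = 6.9000, posterior mean = 7.9000

The Pareto density is strictly decreasing on [x_m, ∞), so the mode is x_m = 6.9000.
Mean = α·x_m/(α−1) = 7.9·6.9/6.9 = 7.9000.
Right-skewed posterior ⇒ mode < mean.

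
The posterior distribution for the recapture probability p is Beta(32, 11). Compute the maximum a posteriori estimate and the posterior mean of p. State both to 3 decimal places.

Mode = (32−1)/(32+11−2) = 31/41 = 0.756.
Mean = 32/(32+11) = 32/43 = 0.744.
The posterior is left-skewed, so the mode exceeds the mean.

MAP = 0.756; posterior mean = 0.744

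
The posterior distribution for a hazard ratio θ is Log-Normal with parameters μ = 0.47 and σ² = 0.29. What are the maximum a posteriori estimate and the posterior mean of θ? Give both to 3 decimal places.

Mode = exp(μ − σ²) = exp(0.18) = 1.197.
Mean = exp(μ + σ²/2) = exp(0.615) = 1.850.

MAP = 1.197; posterior mean = 1.850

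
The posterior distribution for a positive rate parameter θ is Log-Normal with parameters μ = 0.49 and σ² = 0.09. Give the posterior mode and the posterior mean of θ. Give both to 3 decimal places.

MAP = 1.492; posterior mean = 1.707

Mode = exp(μ − σ²) = exp(0.40) = 1.492.
Mean = exp(μ + σ²/2) = exp(0.535) = 1.707.
Mean > mode: the posterior has a right tail.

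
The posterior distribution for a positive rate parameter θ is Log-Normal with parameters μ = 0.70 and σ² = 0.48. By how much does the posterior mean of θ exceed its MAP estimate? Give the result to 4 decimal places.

1.3139

Mode = exp(μ − σ²) = exp(0.22) = 1.2461.
Mean = exp(μ + σ²/2) = exp(0.940) = 2.5600.
Difference = 2.5600 − 1.2461 = 1.3139.
The mean is pulled above the mode by the posterior's right skew.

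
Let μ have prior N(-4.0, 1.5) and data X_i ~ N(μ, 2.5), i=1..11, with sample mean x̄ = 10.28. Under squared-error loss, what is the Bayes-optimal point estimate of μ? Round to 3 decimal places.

Posterior for μ is Normal. Precision-weighted mean: (1/1.5·-4.0 + 11/2.5·10.28) / (1/1.5 + 11/2.5) = 8.401.
A Normal posterior is symmetric, so mode = mean.
Squared-error loss ⇒ the optimal estimator is the posterior mean.

8.401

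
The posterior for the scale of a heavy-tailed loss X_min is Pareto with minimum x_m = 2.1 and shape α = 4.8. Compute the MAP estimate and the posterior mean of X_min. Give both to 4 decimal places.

The Pareto density is strictly decreasing on [x_m, ∞), so the mode is x_m = 2.1000.
Mean = α·x_m/(α−1) = 4.8·2.1/3.8 = 2.6526.
The mean is pulled above the mode by the posterior's right skew.

MAP = 2.1000, posterior mean = 2.6526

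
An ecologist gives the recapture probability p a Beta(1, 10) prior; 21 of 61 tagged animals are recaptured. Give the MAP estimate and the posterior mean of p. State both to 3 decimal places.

Posterior: Beta(1+21, 10+40) = Beta(22, 50).
Mode = (22−1)/(22+50−2) = 21/70 = 0.300.
Mean = 22/(22+50) = 22/72 = 0.306.
Mean > mode: the posterior has a right tail.

MAP estimate = 0.300, posterior mean = 0.306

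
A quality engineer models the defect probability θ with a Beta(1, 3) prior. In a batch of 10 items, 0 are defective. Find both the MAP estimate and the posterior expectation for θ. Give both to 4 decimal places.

Posterior: Beta(1+0, 3+10) = Beta(1, 13).
Since α = 1 ≤ 1 and β > 1, the Beta density is monotone decreasing on [0,1]; the mode is at 0.
Mean = 1/(1+13) = 0.0714.
The mean is pulled above the mode by the posterior's right skew.

MAP = 0.0000; posterior mean = 0.0714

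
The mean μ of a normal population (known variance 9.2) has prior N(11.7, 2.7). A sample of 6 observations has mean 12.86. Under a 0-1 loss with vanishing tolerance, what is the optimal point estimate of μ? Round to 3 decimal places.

12.440

Posterior for μ is Normal. Precision-weighted mean: (1/2.7·11.7 + 6/9.2·12.86) / (1/2.7 + 6/9.2) = 12.440.
A Normal posterior is symmetric, so mode = mean.
This is the posterior mode — the MAP estimate.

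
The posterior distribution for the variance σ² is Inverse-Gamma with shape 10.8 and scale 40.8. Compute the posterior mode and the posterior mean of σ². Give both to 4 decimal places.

σ²_MAP = 3.4576, E[σ²|data] = 4.1633

Mode = β/(α+1) = 40.8/11.8 = 3.4576.
Mean = β/(α−1) = 40.8/9.8 = 4.1633.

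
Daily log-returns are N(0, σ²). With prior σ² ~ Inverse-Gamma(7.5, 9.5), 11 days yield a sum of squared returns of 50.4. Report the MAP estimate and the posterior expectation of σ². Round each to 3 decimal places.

Posterior: Inverse-Gamma(shape = 7.5+11/2 = 13.0, scale = 9.5+50.4/2 = 34.7).
Mode = β/(α+1) = 34.7/14.0 = 2.479.
Mean = β/(α−1) = 34.7/12.0 = 2.892.

MAP estimate = 2.479, posterior expectation = 2.892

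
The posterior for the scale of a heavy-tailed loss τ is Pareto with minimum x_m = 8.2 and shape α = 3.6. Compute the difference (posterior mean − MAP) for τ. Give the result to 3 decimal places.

The Pareto density is strictly decreasing on [x_m, ∞), so the mode is x_m = 8.200.
Mean = α·x_m/(α−1) = 3.6·8.2/2.6 = 11.354.
Difference = 11.354 − 8.200 = 3.154.
Mean > mode: the posterior has a right tail.

3.154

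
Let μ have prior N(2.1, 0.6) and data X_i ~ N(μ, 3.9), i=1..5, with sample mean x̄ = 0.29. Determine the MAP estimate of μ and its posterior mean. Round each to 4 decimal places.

MAP = 1.3130; posterior mean = 1.3130

Posterior for μ is Normal. Precision-weighted mean: (1/0.6·2.1 + 5/3.9·0.29) / (1/0.6 + 5/3.9) = 1.3130.
A Normal posterior is symmetric, so mode = mean.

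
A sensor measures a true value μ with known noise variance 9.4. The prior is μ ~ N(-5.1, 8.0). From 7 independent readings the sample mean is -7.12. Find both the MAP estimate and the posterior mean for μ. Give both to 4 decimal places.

μ_MAP = -6.8297, E[μ|data] = -6.8297

Posterior for μ is Normal. Precision-weighted mean: (1/8.0·-5.1 + 7/9.4·-7.12) / (1/8.0 + 7/9.4) = -6.8297.
A Normal posterior is symmetric, so mode = mean.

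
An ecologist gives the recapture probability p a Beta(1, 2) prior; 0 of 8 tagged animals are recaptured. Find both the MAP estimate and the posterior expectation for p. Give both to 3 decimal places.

Posterior: Beta(1+0, 2+8) = Beta(1, 10).
Since α = 1 ≤ 1 and β > 1, the Beta density is monotone decreasing on [0,1]; the mode is at 0.
Mean = 1/(1+10) = 0.091.

MAP = 0.000; posterior mean = 0.091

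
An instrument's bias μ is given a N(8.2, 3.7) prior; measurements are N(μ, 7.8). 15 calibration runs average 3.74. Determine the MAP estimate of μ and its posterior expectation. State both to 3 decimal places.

Posterior for μ is Normal. Precision-weighted mean: (1/3.7·8.2 + 15/7.8·3.74) / (1/3.7 + 15/7.8) = 4.290.
A Normal posterior is symmetric, so mode = mean.

MAP = 4.290; posterior mean = 4.290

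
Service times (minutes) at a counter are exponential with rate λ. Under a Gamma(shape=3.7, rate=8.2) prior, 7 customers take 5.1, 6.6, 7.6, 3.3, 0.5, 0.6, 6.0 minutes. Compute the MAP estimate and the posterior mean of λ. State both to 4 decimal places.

MAP = 0.2559; posterior mean = 0.2823

Σ times = 29.7. Posterior: Gamma(shape = 3.7+7 = 10.7, rate = 8.2+29.7 = 37.9).
Mode = (α−1)/β = 9.7/37.9 = 0.2559.
Mean = α/β = 10.7/37.9 = 0.2823.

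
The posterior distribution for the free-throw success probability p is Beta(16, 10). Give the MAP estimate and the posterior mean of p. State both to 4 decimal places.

p_MAP = 0.6250, E[p|data] = 0.6154

Mode = (16−1)/(16+10−2) = 15/24 = 0.6250.
Mean = 16/(16+10) = 16/26 = 0.6154.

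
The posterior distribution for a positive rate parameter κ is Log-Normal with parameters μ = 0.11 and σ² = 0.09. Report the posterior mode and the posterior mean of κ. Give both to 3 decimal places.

κ_MAP = 1.020, E[κ|data] = 1.168

Mode = exp(μ − σ²) = exp(0.02) = 1.020.
Mean = exp(μ + σ²/2) = exp(0.155) = 1.168.
Mean > mode: the posterior has a right tail.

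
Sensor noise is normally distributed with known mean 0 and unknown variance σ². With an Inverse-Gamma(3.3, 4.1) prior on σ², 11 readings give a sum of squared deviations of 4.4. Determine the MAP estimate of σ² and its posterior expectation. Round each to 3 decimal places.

MAP = 0.643; posterior mean = 0.808

Posterior: Inverse-Gamma(shape = 3.3+11/2 = 8.8, scale = 4.1+4.4/2 = 6.3).
Mode = β/(α+1) = 6.3/9.8 = 0.643.
Mean = β/(α−1) = 6.3/7.8 = 0.808.
The mean is pulled above the mode by the posterior's right skew.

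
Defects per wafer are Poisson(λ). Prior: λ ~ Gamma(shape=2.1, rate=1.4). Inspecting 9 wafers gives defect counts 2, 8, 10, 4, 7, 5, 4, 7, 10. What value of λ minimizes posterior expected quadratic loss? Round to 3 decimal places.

5.683

Σ counts = 57. Posterior: Gamma(shape = 2.1+57 = 59.1, rate = 1.4+9 = 10.4).
Mode = (α−1)/β = 58.1/10.4 = 5.587.
Mean = α/β = 59.1/10.4 = 5.683.
Quadratic loss ⇒ the optimal estimator is the posterior mean.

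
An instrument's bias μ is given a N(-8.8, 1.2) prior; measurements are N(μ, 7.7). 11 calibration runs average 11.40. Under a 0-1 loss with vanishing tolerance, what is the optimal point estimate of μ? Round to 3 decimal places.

3.958

Posterior for μ is Normal. Precision-weighted mean: (1/1.2·-8.8 + 11/7.7·11.40) / (1/1.2 + 11/7.7) = 3.958.
A Normal posterior is symmetric, so mode = mean.
This is the posterior mode — the MAP estimate.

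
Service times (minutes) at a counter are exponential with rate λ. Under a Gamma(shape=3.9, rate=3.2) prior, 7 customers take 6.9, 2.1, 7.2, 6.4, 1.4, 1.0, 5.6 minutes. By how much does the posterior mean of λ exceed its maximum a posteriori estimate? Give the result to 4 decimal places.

0.0296

Σ times = 30.6. Posterior: Gamma(shape = 3.9+7 = 10.9, rate = 3.2+30.6 = 33.8).
Mode = (α−1)/β = 9.9/33.8 = 0.2929.
Mean = α/β = 10.9/33.8 = 0.3225.
Difference = 0.3225 − 0.2929 = 0.0296.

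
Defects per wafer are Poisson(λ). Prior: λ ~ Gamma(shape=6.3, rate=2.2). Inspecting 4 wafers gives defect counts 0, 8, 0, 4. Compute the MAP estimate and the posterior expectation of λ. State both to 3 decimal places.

λ_MAP = 2.790, E[λ|data] = 2.952

Σ counts = 12. Posterior: Gamma(shape = 6.3+12 = 18.3, rate = 2.2+4 = 6.2).
Mode = (α−1)/β = 17.3/6.2 = 2.790.
Mean = α/β = 18.3/6.2 = 2.952.
The posterior is right-skewed, so the mean exceeds the mode.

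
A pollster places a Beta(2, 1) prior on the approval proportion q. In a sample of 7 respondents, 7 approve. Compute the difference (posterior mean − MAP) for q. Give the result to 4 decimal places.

Posterior: Beta(2+7, 1+0) = Beta(9, 1).
Since β = 1 ≤ 1 and α > 1, the Beta density is monotone increasing on [0,1]; the mode is at 1.
Mean = 9/(9+1) = 0.9000.
Difference = 0.9000 − 1.0000 = -0.1000.

-0.1000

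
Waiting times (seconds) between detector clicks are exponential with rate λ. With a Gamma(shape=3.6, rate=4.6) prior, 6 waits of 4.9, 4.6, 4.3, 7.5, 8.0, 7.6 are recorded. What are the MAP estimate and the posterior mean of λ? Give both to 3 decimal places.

λ_MAP = 0.207, E[λ|data] = 0.231

Σ times = 36.9. Posterior: Gamma(shape = 3.6+6 = 9.6, rate = 4.6+36.9 = 41.5).
Mode = (α−1)/β = 8.6/41.5 = 0.207.
Mean = α/β = 9.6/41.5 = 0.231.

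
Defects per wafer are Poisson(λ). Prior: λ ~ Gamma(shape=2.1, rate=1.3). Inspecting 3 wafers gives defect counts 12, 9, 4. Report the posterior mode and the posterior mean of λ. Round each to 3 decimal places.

MAP: 6.070. Posterior mean: 6.302.

Σ counts = 25. Posterior: Gamma(shape = 2.1+25 = 27.1, rate = 1.3+3 = 4.3).
Mode = (α−1)/β = 26.1/4.3 = 6.070.
Mean = α/β = 27.1/4.3 = 6.302.
The mean is pulled above the mode by the posterior's right skew.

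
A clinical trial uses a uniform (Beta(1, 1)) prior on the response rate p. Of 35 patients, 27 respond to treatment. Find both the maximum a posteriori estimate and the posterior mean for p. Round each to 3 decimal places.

MAP: 0.771. Posterior mean: 0.757.

Posterior: Beta(1+27, 1+8) = Beta(28, 9).
Mode = (28−1)/(28+9−2) = 27/35 = 0.771.
Mean = 28/(28+9) = 28/37 = 0.757.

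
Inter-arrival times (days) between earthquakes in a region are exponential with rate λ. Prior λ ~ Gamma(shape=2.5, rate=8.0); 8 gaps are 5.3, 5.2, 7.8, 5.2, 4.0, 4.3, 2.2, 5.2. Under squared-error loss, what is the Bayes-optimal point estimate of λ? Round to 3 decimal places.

Σ times = 39.2. Posterior: Gamma(shape = 2.5+8 = 10.5, rate = 8.0+39.2 = 47.2).
Mode = (α−1)/β = 9.5/47.2 = 0.201.
Mean = α/β = 10.5/47.2 = 0.222.
Squared-error loss ⇒ the optimal estimator is the posterior mean.

0.222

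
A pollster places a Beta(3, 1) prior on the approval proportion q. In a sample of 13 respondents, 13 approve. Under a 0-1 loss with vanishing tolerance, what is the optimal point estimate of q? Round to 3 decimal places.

1.000

Posterior: Beta(3+13, 1+0) = Beta(16, 1).
Since β = 1 ≤ 1 and α > 1, the Beta density is monotone increasing on [0,1]; the mode is at 1.
Mean = 16/(16+1) = 0.941.
This is the posterior mode — the MAP estimate.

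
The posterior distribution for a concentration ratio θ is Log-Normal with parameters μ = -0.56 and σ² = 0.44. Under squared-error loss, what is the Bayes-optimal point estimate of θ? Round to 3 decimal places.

0.712

Mode = exp(μ − σ²) = exp(-1.00) = 0.368.
Mean = exp(μ + σ²/2) = exp(-0.340) = 0.712.
Squared-error loss ⇒ the optimal estimator is the posterior mean.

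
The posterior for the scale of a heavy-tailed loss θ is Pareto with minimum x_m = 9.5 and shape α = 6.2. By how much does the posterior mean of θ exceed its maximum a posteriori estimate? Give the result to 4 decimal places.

The Pareto density is strictly decreasing on [x_m, ∞), so the mode is x_m = 9.5000.
Mean = α·x_m/(α−1) = 6.2·9.5/5.2 = 11.3269.
Difference = 11.3269 − 9.5000 = 1.8269.

1.8269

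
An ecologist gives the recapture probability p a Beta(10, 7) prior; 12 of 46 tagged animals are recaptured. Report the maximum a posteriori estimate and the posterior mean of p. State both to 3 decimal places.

Posterior: Beta(10+12, 7+34) = Beta(22, 41).
Mode = (22−1)/(22+41−2) = 21/61 = 0.344.
Mean = 22/(22+41) = 22/63 = 0.349.

MAP = 0.344; posterior mean = 0.349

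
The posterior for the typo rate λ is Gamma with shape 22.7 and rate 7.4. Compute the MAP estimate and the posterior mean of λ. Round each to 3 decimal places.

MAP estimate = 2.932, posterior mean = 3.068

Mode = (α−1)/β = 21.7/7.4 = 2.932.
Mean = α/β = 22.7/7.4 = 3.068.
Mean > mode: the posterior has a right tail.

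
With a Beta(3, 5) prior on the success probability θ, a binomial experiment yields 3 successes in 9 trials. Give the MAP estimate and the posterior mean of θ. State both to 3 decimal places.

MAP = 0.333; posterior mean = 0.353

Posterior: Beta(3+3, 5+6) = Beta(6, 11).
Mode = (6−1)/(6+11−2) = 5/15 = 0.333.
Mean = 6/(6+11) = 6/17 = 0.353.
The mean is pulled above the mode by the posterior's right skew.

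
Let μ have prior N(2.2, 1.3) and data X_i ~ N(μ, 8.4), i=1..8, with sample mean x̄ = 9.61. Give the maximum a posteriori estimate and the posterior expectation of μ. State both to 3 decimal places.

Posterior for μ is Normal. Precision-weighted mean: (1/1.3·2.2 + 8/8.4·9.61) / (1/1.3 + 8/8.4) = 6.299.
A Normal posterior is symmetric, so mode = mean.

maximum a posteriori estimate = 6.299, posterior expectation = 6.299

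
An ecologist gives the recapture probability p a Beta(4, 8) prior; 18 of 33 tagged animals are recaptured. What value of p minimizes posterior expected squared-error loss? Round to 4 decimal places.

0.4889

Posterior: Beta(4+18, 8+15) = Beta(22, 23).
Mode = (22−1)/(22+23−2) = 21/43 = 0.4884.
Mean = 22/(22+23) = 22/45 = 0.4889.
Squared-error loss ⇒ the optimal estimator is the posterior mean.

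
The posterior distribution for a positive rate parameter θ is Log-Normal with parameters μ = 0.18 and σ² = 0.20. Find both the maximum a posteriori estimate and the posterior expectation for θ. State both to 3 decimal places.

maximum a posteriori estimate = 0.980, posterior expectation = 1.323

Mode = exp(μ − σ²) = exp(-0.02) = 0.980.
Mean = exp(μ + σ²/2) = exp(0.280) = 1.323.
Right-skewed posterior ⇒ mode < mean.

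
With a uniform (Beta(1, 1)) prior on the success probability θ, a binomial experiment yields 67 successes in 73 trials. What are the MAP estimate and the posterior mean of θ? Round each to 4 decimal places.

MAP estimate = 0.9178, posterior mean = 0.9067

Posterior: Beta(1+67, 1+6) = Beta(68, 7).
Mode = (68−1)/(68+7−2) = 67/73 = 0.9178.
With a flat prior the MAP equals the MLE, 67/73.
Mean = 68/(68+7) = 68/75 = 0.9067.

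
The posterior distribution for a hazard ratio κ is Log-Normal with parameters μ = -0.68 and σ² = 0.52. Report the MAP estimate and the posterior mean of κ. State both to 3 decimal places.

Mode = exp(μ − σ²) = exp(-1.20) = 0.301.
Mean = exp(μ + σ²/2) = exp(-0.420) = 0.657.

MAP: 0.301. Posterior mean: 0.657.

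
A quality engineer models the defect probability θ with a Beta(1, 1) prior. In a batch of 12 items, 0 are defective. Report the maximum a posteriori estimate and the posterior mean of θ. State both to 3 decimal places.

maximum a posteriori estimate = 0.000, posterior mean = 0.071

Posterior: Beta(1+0, 1+12) = Beta(1, 13).
Since α = 1 ≤ 1 and β > 1, the Beta density is monotone decreasing on [0,1]; the mode is at 0.
Mean = 1/(1+13) = 0.071.
Right-skewed posterior ⇒ mode < mean.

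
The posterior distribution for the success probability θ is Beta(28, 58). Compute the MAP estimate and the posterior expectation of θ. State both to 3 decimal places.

MAP: 0.321. Posterior mean: 0.326.

Mode = (28−1)/(28+58−2) = 27/84 = 0.321.
Mean = 28/(28+58) = 28/86 = 0.326.
Mean > mode: the posterior has a right tail.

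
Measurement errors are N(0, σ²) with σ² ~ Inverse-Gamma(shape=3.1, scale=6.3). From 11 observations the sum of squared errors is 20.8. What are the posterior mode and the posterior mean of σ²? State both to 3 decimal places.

MAP: 1.740. Posterior mean: 2.197.

Posterior: Inverse-Gamma(shape = 3.1+11/2 = 8.6, scale = 6.3+20.8/2 = 16.7).
Mode = β/(α+1) = 16.7/9.6 = 1.740.
Mean = β/(α−1) = 16.7/7.6 = 2.197.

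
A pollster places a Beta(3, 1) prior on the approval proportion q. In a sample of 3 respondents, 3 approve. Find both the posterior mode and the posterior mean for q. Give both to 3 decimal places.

Posterior: Beta(3+3, 1+0) = Beta(6, 1).
Since β = 1 ≤ 1 and α > 1, the Beta density is monotone increasing on [0,1]; the mode is at 1.
Mean = 6/(6+1) = 0.857.
Mode > mean: the posterior has a left tail.

q_MAP = 1.000, E[q|data] = 0.857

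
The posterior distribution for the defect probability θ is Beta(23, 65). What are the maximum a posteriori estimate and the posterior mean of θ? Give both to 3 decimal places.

θ_MAP = 0.256, E[θ|data] = 0.261

Mode = (23−1)/(23+65−2) = 22/86 = 0.256.
Mean = 23/(23+65) = 23/88 = 0.261.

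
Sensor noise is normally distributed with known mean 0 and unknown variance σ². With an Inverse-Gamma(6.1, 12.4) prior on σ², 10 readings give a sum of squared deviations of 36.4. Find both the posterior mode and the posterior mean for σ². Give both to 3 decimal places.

MAP: 2.529. Posterior mean: 3.030.

Posterior: Inverse-Gamma(shape = 6.1+10/2 = 11.1, scale = 12.4+36.4/2 = 30.6).
Mode = β/(α+1) = 30.6/12.1 = 2.529.
Mean = β/(α−1) = 30.6/10.1 = 3.030.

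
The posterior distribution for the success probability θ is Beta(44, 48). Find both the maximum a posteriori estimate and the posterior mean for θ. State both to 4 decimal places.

MAP = 0.4778; posterior mean = 0.4783

Mode = (44−1)/(44+48−2) = 43/90 = 0.4778.
Mean = 44/(44+48) = 44/92 = 0.4783.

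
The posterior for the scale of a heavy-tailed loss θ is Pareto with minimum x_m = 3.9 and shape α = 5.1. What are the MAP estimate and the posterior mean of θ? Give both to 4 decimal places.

θ_MAP = 3.9000, E[θ|data] = 4.8512

The Pareto density is strictly decreasing on [x_m, ∞), so the mode is x_m = 3.9000.
Mean = α·x_m/(α−1) = 5.1·3.9/4.1 = 4.8512.
The posterior is right-skewed, so the mean exceeds the mode.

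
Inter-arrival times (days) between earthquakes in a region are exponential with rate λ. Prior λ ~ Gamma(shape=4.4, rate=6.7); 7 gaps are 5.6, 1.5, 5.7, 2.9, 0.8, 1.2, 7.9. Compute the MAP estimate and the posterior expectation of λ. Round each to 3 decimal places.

MAP: 0.322. Posterior mean: 0.353.

Σ times = 25.6. Posterior: Gamma(shape = 4.4+7 = 11.4, rate = 6.7+25.6 = 32.3).
Mode = (α−1)/β = 10.4/32.3 = 0.322.
Mean = α/β = 11.4/32.3 = 0.353.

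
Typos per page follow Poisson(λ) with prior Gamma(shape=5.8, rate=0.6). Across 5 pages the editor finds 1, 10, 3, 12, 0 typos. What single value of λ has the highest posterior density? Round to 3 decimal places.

5.500

Σ counts = 26. Posterior: Gamma(shape = 5.8+26 = 31.8, rate = 0.6+5 = 5.6).
Mode = (α−1)/β = 30.8/5.6 = 5.500.
Mean = α/β = 31.8/5.6 = 5.679.
This is the posterior mode — the MAP estimate.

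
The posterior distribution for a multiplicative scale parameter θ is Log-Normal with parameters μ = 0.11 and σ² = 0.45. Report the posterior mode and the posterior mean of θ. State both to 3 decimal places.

Mode = exp(μ − σ²) = exp(-0.34) = 0.712.
Mean = exp(μ + σ²/2) = exp(0.335) = 1.398.
The mean is pulled above the mode by the posterior's right skew.

MAP: 0.712. Posterior mean: 1.398.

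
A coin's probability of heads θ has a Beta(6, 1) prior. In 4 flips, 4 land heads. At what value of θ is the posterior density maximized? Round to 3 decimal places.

Posterior: Beta(6+4, 1+0) = Beta(10, 1).
Since β = 1 ≤ 1 and α > 1, the Beta density is monotone increasing on [0,1]; the mode is at 1.
Mean = 10/(10+1) = 0.909.
This is the posterior mode — the MAP estimate.

1.000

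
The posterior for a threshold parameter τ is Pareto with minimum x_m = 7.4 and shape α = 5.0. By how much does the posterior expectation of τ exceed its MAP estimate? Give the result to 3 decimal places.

The Pareto density is strictly decreasing on [x_m, ∞), so the mode is x_m = 7.400.
Mean = α·x_m/(α−1) = 5.0·7.4/4.0 = 9.250.
Difference = 9.250 − 7.400 = 1.850.
Right-skewed posterior ⇒ mode < mean.

1.850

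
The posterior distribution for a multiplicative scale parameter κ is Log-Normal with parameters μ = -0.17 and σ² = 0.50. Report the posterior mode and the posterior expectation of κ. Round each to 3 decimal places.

Mode = exp(μ − σ²) = exp(-0.67) = 0.512.
Mean = exp(μ + σ²/2) = exp(0.080) = 1.083.
The mean is pulled above the mode by the posterior's right skew.

MAP = 0.512; posterior mean = 1.083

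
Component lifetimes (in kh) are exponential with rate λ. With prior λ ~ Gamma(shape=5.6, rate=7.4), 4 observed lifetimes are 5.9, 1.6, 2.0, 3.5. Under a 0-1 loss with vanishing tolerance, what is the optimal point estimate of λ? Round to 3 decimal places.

0.422

Σ times = 13.0. Posterior: Gamma(shape = 5.6+4 = 9.6, rate = 7.4+13.0 = 20.4).
Mode = (α−1)/β = 8.6/20.4 = 0.422.
Mean = α/β = 9.6/20.4 = 0.471.
This is the posterior mode — the MAP estimate.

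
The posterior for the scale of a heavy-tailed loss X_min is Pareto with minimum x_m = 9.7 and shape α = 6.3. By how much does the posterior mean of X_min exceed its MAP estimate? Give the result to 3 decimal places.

The Pareto density is strictly decreasing on [x_m, ∞), so the mode is x_m = 9.700.
Mean = α·x_m/(α−1) = 6.3·9.7/5.3 = 11.530.
Difference = 11.530 − 9.700 = 1.830.
The mean is pulled above the mode by the posterior's right skew.

1.830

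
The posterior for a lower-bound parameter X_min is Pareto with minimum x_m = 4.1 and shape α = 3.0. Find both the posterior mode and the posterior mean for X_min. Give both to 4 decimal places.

The Pareto density is strictly decreasing on [x_m, ∞), so the mode is x_m = 4.1000.
Mean = α·x_m/(α−1) = 3.0·4.1/2.0 = 6.1500.

MAP = 4.1000, posterior mean = 6.1500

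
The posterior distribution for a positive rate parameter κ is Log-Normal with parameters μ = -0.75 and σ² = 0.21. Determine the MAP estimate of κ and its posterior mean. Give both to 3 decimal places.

MAP: 0.383. Posterior mean: 0.525.

Mode = exp(μ − σ²) = exp(-0.96) = 0.383.
Mean = exp(μ + σ²/2) = exp(-0.645) = 0.525.
Right-skewed posterior ⇒ mode < mean.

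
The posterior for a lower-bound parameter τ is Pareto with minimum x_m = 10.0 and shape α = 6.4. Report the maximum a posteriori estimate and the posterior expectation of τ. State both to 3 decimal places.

The Pareto density is strictly decreasing on [x_m, ∞), so the mode is x_m = 10.000.
Mean = α·x_m/(α−1) = 6.4·10.0/5.4 = 11.852.
The posterior is right-skewed, so the mean exceeds the mode.

τ_MAP = 10.000, E[τ|data] = 11.852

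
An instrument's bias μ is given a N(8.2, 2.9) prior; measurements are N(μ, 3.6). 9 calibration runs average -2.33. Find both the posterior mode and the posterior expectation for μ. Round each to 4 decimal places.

MAP = -1.0536; posterior mean = -1.0536

Posterior for μ is Normal. Precision-weighted mean: (1/2.9·8.2 + 9/3.6·-2.33) / (1/2.9 + 9/3.6) = -1.0536.
A Normal posterior is symmetric, so mode = mean.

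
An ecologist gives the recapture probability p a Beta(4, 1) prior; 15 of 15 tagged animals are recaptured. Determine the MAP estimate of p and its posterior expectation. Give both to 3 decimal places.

MAP = 1.000, posterior mean = 0.950

Posterior: Beta(4+15, 1+0) = Beta(19, 1).
Since β = 1 ≤ 1 and α > 1, the Beta density is monotone increasing on [0,1]; the mode is at 1.
Mean = 19/(19+1) = 0.950.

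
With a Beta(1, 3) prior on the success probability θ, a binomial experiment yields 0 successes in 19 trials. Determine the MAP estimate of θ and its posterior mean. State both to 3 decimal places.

Posterior: Beta(1+0, 3+19) = Beta(1, 22).
Since α = 1 ≤ 1 and β > 1, the Beta density is monotone decreasing on [0,1]; the mode is at 0.
Mean = 1/(1+22) = 0.043.

MAP estimate = 0.000, posterior mean = 0.043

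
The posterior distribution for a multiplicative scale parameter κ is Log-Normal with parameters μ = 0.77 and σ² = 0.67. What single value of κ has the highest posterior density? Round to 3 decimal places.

1.105

Mode = exp(μ − σ²) = exp(0.10) = 1.105.
Mean = exp(μ + σ²/2) = exp(1.105) = 3.019.
This is the posterior mode — the MAP estimate.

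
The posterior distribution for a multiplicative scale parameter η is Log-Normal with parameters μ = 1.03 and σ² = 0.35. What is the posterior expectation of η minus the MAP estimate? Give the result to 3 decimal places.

1.363

Mode = exp(μ − σ²) = exp(0.68) = 1.974.
Mean = exp(μ + σ²/2) = exp(1.205) = 3.337.
Difference = 3.337 − 1.974 = 1.363.
The mean is pulled above the mode by the posterior's right skew.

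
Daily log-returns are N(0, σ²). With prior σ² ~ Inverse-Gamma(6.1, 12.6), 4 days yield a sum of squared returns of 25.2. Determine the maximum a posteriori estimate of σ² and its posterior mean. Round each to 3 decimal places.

Posterior: Inverse-Gamma(shape = 6.1+4/2 = 8.1, scale = 12.6+25.2/2 = 25.2).
Mode = β/(α+1) = 25.2/9.1 = 2.769.
Mean = β/(α−1) = 25.2/7.1 = 3.549.

MAP = 2.769, posterior mean = 3.549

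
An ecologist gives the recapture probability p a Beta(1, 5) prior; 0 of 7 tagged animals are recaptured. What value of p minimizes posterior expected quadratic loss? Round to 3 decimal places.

0.077

Posterior: Beta(1+0, 5+7) = Beta(1, 12).
Since α = 1 ≤ 1 and β > 1, the Beta density is monotone decreasing on [0,1]; the mode is at 0.
Mean = 1/(1+12) = 0.077.
Quadratic loss ⇒ the optimal estimator is the posterior mean.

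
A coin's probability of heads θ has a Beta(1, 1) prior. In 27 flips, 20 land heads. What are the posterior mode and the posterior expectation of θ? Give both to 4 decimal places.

Posterior: Beta(1+20, 1+7) = Beta(21, 8).
Mode = (21−1)/(21+8−2) = 20/27 = 0.7407.
With a flat prior the MAP equals the MLE, 20/27.
Mean = 21/(21+8) = 21/29 = 0.7241.
The mean is pulled below the mode by the posterior's left skew.

θ_MAP = 0.7407, E[θ|data] = 0.7241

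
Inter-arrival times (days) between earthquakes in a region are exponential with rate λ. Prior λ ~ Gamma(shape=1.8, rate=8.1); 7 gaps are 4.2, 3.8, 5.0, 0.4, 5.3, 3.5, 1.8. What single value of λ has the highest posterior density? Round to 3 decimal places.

0.243

Σ times = 24.0. Posterior: Gamma(shape = 1.8+7 = 8.8, rate = 8.1+24.0 = 32.1).
Mode = (α−1)/β = 7.8/32.1 = 0.243.
Mean = α/β = 8.8/32.1 = 0.274.
This is the posterior mode — the MAP estimate.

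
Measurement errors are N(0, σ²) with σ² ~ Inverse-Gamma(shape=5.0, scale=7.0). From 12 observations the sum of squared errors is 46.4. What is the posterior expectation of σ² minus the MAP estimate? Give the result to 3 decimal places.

0.503

Posterior: Inverse-Gamma(shape = 5.0+12/2 = 11.0, scale = 7.0+46.4/2 = 30.2).
Mode = β/(α+1) = 30.2/12.0 = 2.517.
Mean = β/(α−1) = 30.2/10.0 = 3.020.
Difference = 3.020 − 2.517 = 0.503.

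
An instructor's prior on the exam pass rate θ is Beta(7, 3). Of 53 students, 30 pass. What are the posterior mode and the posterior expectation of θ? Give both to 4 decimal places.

Posterior: Beta(7+30, 3+23) = Beta(37, 26).
Mode = (37−1)/(37+26−2) = 36/61 = 0.5902.
Mean = 37/(37+26) = 37/63 = 0.5873.

θ_MAP = 0.5902, E[θ|data] = 0.5873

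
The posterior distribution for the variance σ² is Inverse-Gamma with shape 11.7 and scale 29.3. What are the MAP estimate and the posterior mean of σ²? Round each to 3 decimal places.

Mode = β/(α+1) = 29.3/12.7 = 2.307.
Mean = β/(α−1) = 29.3/10.7 = 2.738.
The mean is pulled above the mode by the posterior's right skew.

MAP = 2.307; posterior mean = 2.738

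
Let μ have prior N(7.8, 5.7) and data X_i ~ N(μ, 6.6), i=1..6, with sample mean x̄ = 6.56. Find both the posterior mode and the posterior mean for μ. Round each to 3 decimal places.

Posterior for μ is Normal. Precision-weighted mean: (1/5.7·7.8 + 6/6.6·6.56) / (1/5.7 + 6/6.6) = 6.761.
A Normal posterior is symmetric, so mode = mean.

MAP = 6.761; posterior mean = 6.761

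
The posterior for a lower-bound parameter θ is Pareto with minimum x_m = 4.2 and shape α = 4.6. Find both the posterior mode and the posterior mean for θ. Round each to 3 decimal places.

The Pareto density is strictly decreasing on [x_m, ∞), so the mode is x_m = 4.200.
Mean = α·x_m/(α−1) = 4.6·4.2/3.6 = 5.367.
Right-skewed posterior ⇒ mode < mean.

MAP = 4.200, posterior mean = 5.367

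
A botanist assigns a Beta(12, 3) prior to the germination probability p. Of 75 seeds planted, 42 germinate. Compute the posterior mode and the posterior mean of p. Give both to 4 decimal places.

MAP: 0.6023. Posterior mean: 0.6000.

Posterior: Beta(12+42, 3+33) = Beta(54, 36).
Mode = (54−1)/(54+36−2) = 53/88 = 0.6023.
Mean = 54/(54+36) = 54/90 = 0.6000.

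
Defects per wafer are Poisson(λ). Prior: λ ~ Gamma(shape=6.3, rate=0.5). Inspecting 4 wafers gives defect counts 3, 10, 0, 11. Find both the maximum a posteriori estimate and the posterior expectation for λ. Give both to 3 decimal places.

Σ counts = 24. Posterior: Gamma(shape = 6.3+24 = 30.3, rate = 0.5+4 = 4.5).
Mode = (α−1)/β = 29.3/4.5 = 6.511.
Mean = α/β = 30.3/4.5 = 6.733.
Right-skewed posterior ⇒ mode < mean.

λ_MAP = 6.511, E[λ|data] = 6.733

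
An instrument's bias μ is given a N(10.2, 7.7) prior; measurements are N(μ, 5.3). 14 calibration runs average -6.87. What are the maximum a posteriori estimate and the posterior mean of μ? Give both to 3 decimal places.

MAP: -6.070. Posterior mean: -6.070.

Posterior for μ is Normal. Precision-weighted mean: (1/7.7·10.2 + 14/5.3·-6.87) / (1/7.7 + 14/5.3) = -6.070.
A Normal posterior is symmetric, so mode = mean.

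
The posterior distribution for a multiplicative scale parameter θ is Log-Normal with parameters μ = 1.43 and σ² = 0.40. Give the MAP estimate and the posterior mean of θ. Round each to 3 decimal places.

Mode = exp(μ − σ²) = exp(1.03) = 2.801.
Mean = exp(μ + σ²/2) = exp(1.630) = 5.104.

MAP = 2.801, posterior mean = 5.104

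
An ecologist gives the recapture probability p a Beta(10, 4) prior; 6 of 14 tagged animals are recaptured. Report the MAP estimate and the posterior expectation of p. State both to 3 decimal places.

Posterior: Beta(10+6, 4+8) = Beta(16, 12).
Mode = (16−1)/(16+12−2) = 15/26 = 0.577.
Mean = 16/(16+12) = 16/28 = 0.571.
Mode > mean: the posterior has a left tail.

p_MAP = 0.577, E[p|data] = 0.571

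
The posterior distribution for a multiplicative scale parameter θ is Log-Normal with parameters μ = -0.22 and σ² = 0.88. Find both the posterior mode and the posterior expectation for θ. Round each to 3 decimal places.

posterior mode = 0.333, posterior expectation = 1.246

Mode = exp(μ − σ²) = exp(-1.10) = 0.333.
Mean = exp(μ + σ²/2) = exp(0.220) = 1.246.
Right-skewed posterior ⇒ mode < mean.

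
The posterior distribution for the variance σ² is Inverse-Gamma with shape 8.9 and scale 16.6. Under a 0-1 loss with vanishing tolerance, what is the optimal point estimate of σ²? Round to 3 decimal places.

Mode = β/(α+1) = 16.6/9.9 = 1.677.
Mean = β/(α−1) = 16.6/7.9 = 2.101.
This is the posterior mode — the MAP estimate.

1.677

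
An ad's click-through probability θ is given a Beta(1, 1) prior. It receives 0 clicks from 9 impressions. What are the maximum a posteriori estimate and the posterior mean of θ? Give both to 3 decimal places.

maximum a posteriori estimate = 0.000, posterior mean = 0.091

Posterior: Beta(1+0, 1+9) = Beta(1, 10).
Since α = 1 ≤ 1 and β > 1, the Beta density is monotone decreasing on [0,1]; the mode is at 0.
Mean = 1/(1+10) = 0.091.
The posterior is right-skewed, so the mean exceeds the mode.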